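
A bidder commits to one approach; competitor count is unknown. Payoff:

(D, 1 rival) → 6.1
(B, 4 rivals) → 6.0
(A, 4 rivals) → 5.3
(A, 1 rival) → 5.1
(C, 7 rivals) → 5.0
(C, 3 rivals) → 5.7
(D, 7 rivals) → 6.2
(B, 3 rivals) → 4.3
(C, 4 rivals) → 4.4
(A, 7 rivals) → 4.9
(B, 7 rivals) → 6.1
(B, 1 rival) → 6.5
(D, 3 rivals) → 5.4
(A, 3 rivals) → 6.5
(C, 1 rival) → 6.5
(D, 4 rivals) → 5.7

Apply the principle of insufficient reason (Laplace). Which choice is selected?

Row averages: A=5.45, B=5.725, C=5.4, D=5.85
Highest average = 5.85 → D.

D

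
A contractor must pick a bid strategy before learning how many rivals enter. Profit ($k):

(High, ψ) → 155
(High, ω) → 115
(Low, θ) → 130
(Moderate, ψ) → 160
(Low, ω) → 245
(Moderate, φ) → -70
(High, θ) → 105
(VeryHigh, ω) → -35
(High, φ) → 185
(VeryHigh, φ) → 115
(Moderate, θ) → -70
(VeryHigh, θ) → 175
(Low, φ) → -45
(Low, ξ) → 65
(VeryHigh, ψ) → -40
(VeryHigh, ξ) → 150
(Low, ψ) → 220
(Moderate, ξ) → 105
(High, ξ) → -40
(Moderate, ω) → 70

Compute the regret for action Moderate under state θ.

245

Best payoff under θ is 175.
Regret = 175 − (-70) = 245.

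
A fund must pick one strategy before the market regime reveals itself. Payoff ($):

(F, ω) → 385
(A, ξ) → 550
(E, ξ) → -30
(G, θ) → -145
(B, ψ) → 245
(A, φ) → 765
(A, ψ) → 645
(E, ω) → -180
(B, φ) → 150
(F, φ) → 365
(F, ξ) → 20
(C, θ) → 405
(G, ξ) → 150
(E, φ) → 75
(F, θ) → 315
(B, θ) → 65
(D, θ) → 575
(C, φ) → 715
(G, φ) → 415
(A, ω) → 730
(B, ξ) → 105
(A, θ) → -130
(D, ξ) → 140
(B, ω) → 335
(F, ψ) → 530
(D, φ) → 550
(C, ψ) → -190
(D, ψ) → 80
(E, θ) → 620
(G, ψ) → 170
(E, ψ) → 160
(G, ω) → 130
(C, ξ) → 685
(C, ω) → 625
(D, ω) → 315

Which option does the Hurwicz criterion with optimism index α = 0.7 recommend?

A: 0.7·765 + 0.3·(-130) = 496.5
B: 0.7·335 + 0.3·65 = 254
C: 0.7·715 + 0.3·(-190) = 443.5
D: 0.7·575 + 0.3·80 = 426.5
E: 0.7·620 + 0.3·(-180) = 380
F: 0.7·530 + 0.3·20 = 377
G: 0.7·415 + 0.3·(-145) = 247
Highest Hurwicz score = 496.5 → A.

A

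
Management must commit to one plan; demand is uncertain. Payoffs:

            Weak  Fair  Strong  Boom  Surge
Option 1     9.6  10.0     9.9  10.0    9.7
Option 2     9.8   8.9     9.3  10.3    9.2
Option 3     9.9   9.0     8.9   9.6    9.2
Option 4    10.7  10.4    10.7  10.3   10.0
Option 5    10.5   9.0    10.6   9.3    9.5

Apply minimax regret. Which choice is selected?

Option 4

Column bests: Weak=10.7, Fair=10.4, Strong=10.7, Boom=10.3, Surge=10.0.
Option 1 regrets: 1.1, 0.4, 0.8, 0.3, 0.3 → max 1.1
Option 2 regrets: 0.9, 1.5, 1.4, 0.0, 0.8 → max 1.5
Option 3 regrets: 0.8, 1.4, 1.8, 0.7, 0.8 → max 1.8
Option 4 regrets: 0.0, 0.0, 0.0, 0.0, 0.0 → max 0.0
Option 5 regrets: 0.2, 1.4, 0.1, 1.0, 0.5 → max 1.4
Smallest max regret = 0.0 → Option 4.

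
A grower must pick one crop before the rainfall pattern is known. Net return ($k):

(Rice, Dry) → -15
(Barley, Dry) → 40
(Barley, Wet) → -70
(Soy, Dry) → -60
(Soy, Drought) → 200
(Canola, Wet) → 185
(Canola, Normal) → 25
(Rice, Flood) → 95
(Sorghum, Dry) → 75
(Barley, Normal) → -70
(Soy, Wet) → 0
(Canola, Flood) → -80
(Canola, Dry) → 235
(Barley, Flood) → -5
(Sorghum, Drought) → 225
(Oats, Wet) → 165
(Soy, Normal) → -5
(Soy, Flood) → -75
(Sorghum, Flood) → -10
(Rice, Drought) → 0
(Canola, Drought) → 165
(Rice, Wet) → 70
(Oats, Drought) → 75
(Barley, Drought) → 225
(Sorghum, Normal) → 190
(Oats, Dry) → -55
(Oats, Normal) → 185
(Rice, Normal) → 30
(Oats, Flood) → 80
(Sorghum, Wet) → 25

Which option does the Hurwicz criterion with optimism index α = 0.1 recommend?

Sorghum

Soy: 0.1·200 + 0.9·(-75) = -47.5
Canola: 0.1·235 + 0.9·(-80) = -48.5
Sorghum: 0.1·225 + 0.9·(-10) = 13.5
Barley: 0.1·225 + 0.9·(-70) = -40.5
Rice: 0.1·95 + 0.9·(-15) = -4
Oats: 0.1·185 + 0.9·(-55) = -31
Highest Hurwicz score = 13.5 → Sorghum.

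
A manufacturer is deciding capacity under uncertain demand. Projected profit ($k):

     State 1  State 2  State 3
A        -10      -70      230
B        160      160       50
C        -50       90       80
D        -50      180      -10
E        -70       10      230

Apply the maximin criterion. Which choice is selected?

B

Row minima: A=-70, B=50, C=-50, D=-50, E=-70
Best worst-case = 50 → B.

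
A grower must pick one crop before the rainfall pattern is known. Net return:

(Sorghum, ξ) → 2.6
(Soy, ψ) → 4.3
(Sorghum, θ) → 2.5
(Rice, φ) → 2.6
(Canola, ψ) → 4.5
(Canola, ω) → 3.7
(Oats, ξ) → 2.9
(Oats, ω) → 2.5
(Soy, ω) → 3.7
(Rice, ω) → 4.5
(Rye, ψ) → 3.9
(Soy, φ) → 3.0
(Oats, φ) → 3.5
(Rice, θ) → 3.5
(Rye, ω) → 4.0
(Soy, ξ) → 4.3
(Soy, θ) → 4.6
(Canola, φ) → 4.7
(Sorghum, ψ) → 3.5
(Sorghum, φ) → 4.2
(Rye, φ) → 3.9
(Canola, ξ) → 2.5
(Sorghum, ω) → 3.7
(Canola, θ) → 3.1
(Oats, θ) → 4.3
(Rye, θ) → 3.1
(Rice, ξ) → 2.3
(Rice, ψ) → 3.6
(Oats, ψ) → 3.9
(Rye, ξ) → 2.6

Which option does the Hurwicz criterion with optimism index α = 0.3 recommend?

Rye: 0.3·4.0 + 0.7·2.6 = 3.02
Soy: 0.3·4.6 + 0.7·3.0 = 3.48
Oats: 0.3·4.3 + 0.7·2.5 = 3.04
Canola: 0.3·4.7 + 0.7·2.5 = 3.16
Sorghum: 0.3·4.2 + 0.7·2.5 = 3.01
Rice: 0.3·4.5 + 0.7·2.3 = 2.96
Highest Hurwicz score = 3.48 → Soy.

Soy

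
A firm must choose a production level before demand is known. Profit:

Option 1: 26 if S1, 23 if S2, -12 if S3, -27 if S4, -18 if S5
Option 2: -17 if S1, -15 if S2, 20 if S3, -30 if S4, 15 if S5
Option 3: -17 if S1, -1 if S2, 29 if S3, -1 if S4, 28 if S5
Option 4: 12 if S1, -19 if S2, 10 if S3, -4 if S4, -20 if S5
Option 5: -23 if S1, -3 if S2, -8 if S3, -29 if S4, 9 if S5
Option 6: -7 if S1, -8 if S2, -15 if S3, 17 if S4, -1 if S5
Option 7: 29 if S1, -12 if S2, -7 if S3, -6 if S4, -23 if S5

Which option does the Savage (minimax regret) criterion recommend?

Column bests: S1=29, S2=23, S3=29, S4=17, S5=28.
Option 1 regrets: 3, 0, 41, 44, 46 → max 46
Option 2 regrets: 46, 38, 9, 47, 13 → max 47
Option 3 regrets: 46, 24, 0, 18, 0 → max 46
Option 4 regrets: 17, 42, 19, 21, 48 → max 48
Option 5 regrets: 52, 26, 37, 46, 19 → max 52
Option 6 regrets: 36, 31, 44, 0, 29 → max 44
Option 7 regrets: 0, 35, 36, 23, 51 → max 51
Smallest max regret = 44 → Option 6.

Option 6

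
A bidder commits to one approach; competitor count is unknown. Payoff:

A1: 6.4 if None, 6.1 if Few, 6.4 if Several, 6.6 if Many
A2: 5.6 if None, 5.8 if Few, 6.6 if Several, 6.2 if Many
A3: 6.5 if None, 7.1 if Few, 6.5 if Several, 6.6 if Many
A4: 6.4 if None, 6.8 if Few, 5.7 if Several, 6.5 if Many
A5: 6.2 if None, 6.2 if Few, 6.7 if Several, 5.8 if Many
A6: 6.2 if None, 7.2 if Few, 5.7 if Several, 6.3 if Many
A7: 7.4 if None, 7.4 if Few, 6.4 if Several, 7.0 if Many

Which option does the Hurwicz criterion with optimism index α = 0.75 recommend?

A1: 0.75·6.6 + 0.25·6.1 = 6.475
A2: 0.75·6.6 + 0.25·5.6 = 6.35
A3: 0.75·7.1 + 0.25·6.5 = 6.95
A4: 0.75·6.8 + 0.25·5.7 = 6.525
A5: 0.75·6.7 + 0.25·5.8 = 6.475
A6: 0.75·7.2 + 0.25·5.7 = 6.825
A7: 0.75·7.4 + 0.25·6.4 = 7.15
Highest Hurwicz score = 7.15 → A7.

A7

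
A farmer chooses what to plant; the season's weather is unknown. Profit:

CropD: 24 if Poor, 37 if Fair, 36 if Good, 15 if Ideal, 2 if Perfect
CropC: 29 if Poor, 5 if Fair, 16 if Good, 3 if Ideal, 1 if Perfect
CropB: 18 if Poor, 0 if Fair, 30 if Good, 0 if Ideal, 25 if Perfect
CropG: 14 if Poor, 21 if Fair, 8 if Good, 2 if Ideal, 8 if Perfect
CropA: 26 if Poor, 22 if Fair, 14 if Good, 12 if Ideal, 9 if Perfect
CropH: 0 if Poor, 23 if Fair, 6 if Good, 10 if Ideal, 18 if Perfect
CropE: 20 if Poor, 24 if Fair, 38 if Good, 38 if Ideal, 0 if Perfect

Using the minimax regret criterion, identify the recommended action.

Column bests: Poor=29, Fair=37, Good=38, Ideal=38, Perfect=25.
CropD regrets: 5, 0, 2, 23, 23 → max 23
CropC regrets: 0, 32, 22, 35, 24 → max 35
CropB regrets: 11, 37, 8, 38, 0 → max 38
CropG regrets: 15, 16, 30, 36, 17 → max 36
CropA regrets: 3, 15, 24, 26, 16 → max 26
CropH regrets: 29, 14, 32, 28, 7 → max 32
CropE regrets: 9, 13, 0, 0, 25 → max 25
Smallest max regret = 23 → CropD.

CropD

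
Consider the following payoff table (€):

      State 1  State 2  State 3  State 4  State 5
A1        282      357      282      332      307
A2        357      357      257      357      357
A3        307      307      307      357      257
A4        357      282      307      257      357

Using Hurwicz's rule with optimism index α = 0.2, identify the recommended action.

A1

A1: 0.2·357 + 0.8·282 = 297
A2: 0.2·357 + 0.8·257 = 277
A3: 0.2·357 + 0.8·257 = 277
A4: 0.2·357 + 0.8·257 = 277
Highest Hurwicz score = 297 → A1.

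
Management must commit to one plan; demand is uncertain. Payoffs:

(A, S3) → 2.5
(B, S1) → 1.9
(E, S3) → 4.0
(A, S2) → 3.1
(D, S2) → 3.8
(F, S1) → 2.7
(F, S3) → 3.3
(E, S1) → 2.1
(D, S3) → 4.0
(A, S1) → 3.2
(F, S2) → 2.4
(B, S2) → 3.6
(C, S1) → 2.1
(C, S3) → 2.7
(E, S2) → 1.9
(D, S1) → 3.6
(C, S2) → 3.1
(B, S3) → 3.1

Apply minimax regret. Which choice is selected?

D

Column bests: S1=3.6, S2=3.8, S3=4.0.
A regrets: 0.4, 0.7, 1.5 → max 1.5
B regrets: 1.7, 0.2, 0.9 → max 1.7
C regrets: 1.5, 0.7, 1.3 → max 1.5
D regrets: 0.0, 0.0, 0.0 → max 0.0
E regrets: 1.5, 1.9, 0.0 → max 1.9
F regrets: 0.9, 1.4, 0.7 → max 1.4
Smallest max regret = 0.0 → D.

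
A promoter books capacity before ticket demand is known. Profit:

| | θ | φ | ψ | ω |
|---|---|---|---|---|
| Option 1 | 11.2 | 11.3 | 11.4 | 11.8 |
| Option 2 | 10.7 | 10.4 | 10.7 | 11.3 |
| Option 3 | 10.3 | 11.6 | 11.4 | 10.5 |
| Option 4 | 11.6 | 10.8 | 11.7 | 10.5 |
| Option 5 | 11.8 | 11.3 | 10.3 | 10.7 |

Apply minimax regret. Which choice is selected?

Option 1

Column bests: θ=11.8, φ=11.6, ψ=11.7, ω=11.8.
Option 1 regrets: 0.6, 0.3, 0.3, 0.0 → max 0.6
Option 2 regrets: 1.1, 1.2, 1.0, 0.5 → max 1.2
Option 3 regrets: 1.5, 0.0, 0.3, 1.3 → max 1.5
Option 4 regrets: 0.2, 0.8, 0.0, 1.3 → max 1.3
Option 5 regrets: 0.0, 0.3, 1.4, 1.1 → max 1.4
Smallest max regret = 0.6 → Option 1.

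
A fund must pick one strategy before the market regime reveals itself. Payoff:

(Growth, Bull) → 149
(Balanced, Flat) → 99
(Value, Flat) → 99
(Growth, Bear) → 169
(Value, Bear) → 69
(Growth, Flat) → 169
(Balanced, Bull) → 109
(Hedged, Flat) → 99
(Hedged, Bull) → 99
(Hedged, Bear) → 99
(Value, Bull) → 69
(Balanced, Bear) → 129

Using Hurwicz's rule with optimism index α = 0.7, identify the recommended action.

Hedged: 0.7·99 + 0.3·99 = 99
Value: 0.7·99 + 0.3·69 = 90
Balanced: 0.7·129 + 0.3·99 = 120
Growth: 0.7·169 + 0.3·149 = 163
Highest Hurwicz score = 163 → Growth.

Growth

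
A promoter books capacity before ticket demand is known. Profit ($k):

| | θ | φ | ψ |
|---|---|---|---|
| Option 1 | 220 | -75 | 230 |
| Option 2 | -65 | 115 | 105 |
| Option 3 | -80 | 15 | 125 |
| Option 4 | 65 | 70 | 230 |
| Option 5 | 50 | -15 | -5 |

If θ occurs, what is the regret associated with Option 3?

300

Best payoff under θ is 220.
Regret = 220 − (-80) = 300.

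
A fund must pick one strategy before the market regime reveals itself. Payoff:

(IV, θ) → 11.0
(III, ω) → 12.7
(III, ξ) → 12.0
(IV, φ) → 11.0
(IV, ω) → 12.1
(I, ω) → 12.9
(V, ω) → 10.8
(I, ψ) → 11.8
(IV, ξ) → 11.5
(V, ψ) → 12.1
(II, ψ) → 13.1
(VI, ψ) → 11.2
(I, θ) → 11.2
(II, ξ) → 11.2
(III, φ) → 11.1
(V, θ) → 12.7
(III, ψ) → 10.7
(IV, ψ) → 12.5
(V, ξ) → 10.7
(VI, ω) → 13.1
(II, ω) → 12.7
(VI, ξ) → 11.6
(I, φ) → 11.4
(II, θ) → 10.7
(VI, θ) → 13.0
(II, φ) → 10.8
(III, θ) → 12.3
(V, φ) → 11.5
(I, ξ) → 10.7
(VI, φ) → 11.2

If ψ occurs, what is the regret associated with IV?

Best payoff under ψ is 13.1.
Regret = 13.1 − 12.5 = 0.6.

0.6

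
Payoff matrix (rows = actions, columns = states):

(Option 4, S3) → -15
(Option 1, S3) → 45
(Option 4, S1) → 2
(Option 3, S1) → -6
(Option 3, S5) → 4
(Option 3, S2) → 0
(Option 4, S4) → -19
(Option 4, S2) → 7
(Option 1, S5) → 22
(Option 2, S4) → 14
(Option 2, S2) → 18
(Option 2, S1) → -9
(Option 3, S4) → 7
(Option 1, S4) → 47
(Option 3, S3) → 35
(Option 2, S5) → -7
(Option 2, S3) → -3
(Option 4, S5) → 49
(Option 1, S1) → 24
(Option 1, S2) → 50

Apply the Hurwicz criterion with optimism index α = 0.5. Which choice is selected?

Option 1: 0.5·50 + 0.5·22 = 36
Option 2: 0.5·18 + 0.5·(-9) = 4.5
Option 3: 0.5·35 + 0.5·(-6) = 14.5
Option 4: 0.5·49 + 0.5·(-19) = 15
Highest Hurwicz score = 36 → Option 1.

Option 1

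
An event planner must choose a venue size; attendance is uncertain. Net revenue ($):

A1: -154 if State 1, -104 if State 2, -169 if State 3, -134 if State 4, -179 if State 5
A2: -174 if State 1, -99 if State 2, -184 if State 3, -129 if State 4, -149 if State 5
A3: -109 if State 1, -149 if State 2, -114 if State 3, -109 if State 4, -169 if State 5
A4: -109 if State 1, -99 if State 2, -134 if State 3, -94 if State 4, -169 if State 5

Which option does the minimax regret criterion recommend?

Column bests: State 1=-109, State 2=-99, State 3=-114, State 4=-94, State 5=-149.
A1 regrets: 45, 5, 55, 40, 30 → max 55
A2 regrets: 65, 0, 70, 35, 0 → max 70
A3 regrets: 0, 50, 0, 15, 20 → max 50
A4 regrets: 0, 0, 20, 0, 20 → max 20
Smallest max regret = 20 → A4.

A4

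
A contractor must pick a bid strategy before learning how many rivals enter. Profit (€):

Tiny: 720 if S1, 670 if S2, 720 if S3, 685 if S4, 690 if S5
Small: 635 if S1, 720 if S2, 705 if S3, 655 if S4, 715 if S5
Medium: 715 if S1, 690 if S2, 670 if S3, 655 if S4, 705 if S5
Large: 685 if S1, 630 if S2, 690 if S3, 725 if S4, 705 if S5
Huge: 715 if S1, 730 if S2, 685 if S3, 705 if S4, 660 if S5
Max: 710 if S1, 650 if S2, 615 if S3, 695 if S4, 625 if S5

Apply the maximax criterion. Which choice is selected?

Row maxima: Tiny=720, Small=720, Medium=715, Large=725, Huge=730, Max=710
Best best-case = 730 → Huge.

Huge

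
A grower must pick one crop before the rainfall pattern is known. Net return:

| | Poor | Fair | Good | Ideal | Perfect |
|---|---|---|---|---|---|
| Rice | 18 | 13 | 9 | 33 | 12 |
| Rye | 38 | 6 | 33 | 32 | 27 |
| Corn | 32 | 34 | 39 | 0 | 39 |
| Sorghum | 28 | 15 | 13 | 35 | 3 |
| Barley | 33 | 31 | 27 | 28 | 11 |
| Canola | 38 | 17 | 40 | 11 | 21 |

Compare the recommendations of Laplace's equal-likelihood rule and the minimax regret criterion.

laplace → Corn; minimax regret → Canola (disagree)

Row averages: Rice=17, Rye=27.2, Corn=28.8, Sorghum=18.8, Barley=26, Canola=25.4
Highest average = 28.8 → Corn.
Column bests: Poor=38, Fair=34, Good=40, Ideal=35, Perfect=39.
Rice regrets: 20, 21, 31, 2, 27 → max 31
Rye regrets: 0, 28, 7, 3, 12 → max 28
Corn regrets: 6, 0, 1, 35, 0 → max 35
Sorghum regrets: 10, 19, 27, 0, 36 → max 36
Barley regrets: 5, 3, 13, 7, 28 → max 28
Canola regrets: 0, 17, 0, 24, 18 → max 24
Smallest max regret = 24 → Canola.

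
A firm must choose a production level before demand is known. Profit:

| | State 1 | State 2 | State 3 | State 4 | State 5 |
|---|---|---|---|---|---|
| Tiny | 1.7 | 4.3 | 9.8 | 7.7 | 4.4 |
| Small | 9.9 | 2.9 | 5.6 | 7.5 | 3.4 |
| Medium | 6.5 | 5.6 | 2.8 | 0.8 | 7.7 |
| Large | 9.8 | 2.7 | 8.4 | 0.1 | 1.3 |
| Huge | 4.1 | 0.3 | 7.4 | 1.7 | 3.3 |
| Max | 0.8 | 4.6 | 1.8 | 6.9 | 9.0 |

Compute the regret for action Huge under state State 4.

6.0

Best payoff under State 4 is 7.7.
Regret = 7.7 − 1.7 = 6.0.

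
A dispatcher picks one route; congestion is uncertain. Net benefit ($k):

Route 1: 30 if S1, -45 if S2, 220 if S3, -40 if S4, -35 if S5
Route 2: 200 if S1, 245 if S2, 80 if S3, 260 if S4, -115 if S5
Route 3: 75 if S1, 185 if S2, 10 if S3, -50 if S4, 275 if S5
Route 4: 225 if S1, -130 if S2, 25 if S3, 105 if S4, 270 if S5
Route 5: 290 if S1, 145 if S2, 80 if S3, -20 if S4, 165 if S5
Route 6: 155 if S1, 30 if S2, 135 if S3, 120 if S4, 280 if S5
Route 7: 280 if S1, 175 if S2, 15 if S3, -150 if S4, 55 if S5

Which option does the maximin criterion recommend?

Route 6

Row minima: Route 1=-45, Route 2=-115, Route 3=-50, Route 4=-130, Route 5=-20, Route 6=30, Route 7=-150
Best worst-case = 30 → Route 6.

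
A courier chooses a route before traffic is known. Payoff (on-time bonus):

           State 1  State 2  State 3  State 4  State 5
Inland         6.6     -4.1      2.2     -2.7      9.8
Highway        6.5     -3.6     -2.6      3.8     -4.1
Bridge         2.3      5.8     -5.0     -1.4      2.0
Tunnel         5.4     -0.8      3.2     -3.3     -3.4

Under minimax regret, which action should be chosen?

Bridge

Column bests: State 1=6.6, State 2=5.8, State 3=3.2, State 4=3.8, State 5=9.8.
Inland regrets: 0.0, 9.9, 1.0, 6.5, 0.0 → max 9.9
Highway regrets: 0.1, 9.4, 5.8, 0.0, 13.9 → max 13.9
Bridge regrets: 4.3, 0.0, 8.2, 5.2, 7.8 → max 8.2
Tunnel regrets: 1.2, 6.6, 0.0, 7.1, 13.2 → max 13.2
Smallest max regret = 8.2 → Bridge.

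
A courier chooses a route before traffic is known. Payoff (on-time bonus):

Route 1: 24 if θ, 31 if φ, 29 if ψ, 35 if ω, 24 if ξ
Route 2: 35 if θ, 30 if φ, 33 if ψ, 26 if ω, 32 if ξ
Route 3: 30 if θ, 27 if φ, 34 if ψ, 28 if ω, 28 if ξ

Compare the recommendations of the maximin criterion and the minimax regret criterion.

Row minima: Route 1=24, Route 2=26, Route 3=27
Best worst-case = 27 → Route 3.
Column bests: θ=35, φ=31, ψ=34, ω=35, ξ=32.
Route 1 regrets: 11, 0, 5, 0, 8 → max 11
Route 2 regrets: 0, 1, 1, 9, 0 → max 9
Route 3 regrets: 5, 4, 0, 7, 4 → max 7
Smallest max regret = 7 → Route 3.

maximin → Route 3; minimax regret → Route 3 (agree)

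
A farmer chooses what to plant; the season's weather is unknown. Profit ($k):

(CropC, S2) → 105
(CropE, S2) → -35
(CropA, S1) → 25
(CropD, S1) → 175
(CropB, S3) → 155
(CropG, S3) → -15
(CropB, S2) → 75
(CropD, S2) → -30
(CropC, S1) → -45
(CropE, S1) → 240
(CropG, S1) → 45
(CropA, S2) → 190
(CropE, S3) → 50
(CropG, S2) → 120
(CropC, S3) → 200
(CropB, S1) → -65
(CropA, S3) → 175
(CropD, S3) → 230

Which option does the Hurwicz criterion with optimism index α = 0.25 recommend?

CropA

CropG: 0.25·120 + 0.75·(-15) = 18.75
CropD: 0.25·230 + 0.75·(-30) = 35
CropB: 0.25·155 + 0.75·(-65) = -10
CropA: 0.25·190 + 0.75·25 = 66.25
CropE: 0.25·240 + 0.75·(-35) = 33.75
CropC: 0.25·200 + 0.75·(-45) = 16.25
Highest Hurwicz score = 66.25 → CropA.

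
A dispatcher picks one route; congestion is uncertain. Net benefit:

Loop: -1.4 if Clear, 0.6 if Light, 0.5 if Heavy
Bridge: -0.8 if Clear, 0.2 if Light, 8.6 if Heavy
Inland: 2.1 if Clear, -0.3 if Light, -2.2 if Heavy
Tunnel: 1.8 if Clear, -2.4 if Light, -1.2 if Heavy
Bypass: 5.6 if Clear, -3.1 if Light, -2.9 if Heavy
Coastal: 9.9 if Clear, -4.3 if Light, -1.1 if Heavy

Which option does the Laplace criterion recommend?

Row averages: Loop=-0.1, Bridge=8/3, Inland=-2/15, Tunnel=-0.6, Bypass=-2/15, Coastal=1.5
Highest average = 8/3 → Bridge.

Bridge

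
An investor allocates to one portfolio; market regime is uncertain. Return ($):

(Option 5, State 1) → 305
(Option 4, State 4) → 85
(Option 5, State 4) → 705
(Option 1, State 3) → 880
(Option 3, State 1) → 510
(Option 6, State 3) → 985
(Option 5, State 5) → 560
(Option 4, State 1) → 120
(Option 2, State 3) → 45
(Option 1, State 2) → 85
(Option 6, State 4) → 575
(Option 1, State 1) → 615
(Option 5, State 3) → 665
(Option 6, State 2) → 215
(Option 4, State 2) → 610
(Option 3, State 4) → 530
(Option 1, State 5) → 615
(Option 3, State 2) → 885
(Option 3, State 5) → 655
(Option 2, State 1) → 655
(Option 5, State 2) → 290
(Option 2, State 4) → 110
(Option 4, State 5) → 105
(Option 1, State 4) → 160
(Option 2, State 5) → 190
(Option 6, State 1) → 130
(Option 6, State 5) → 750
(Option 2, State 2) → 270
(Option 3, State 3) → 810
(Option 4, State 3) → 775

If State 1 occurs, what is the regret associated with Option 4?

Best payoff under State 1 is 655.
Regret = 655 − 120 = 535.

535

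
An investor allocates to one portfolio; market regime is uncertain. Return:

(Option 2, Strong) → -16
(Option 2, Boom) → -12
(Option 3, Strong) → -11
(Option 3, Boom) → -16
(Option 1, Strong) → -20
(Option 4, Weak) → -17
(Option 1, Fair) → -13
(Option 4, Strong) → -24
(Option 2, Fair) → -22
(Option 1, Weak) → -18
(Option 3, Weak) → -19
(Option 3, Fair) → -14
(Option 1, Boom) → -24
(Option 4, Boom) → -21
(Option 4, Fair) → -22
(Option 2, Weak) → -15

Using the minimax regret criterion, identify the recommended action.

Column bests: Weak=-15, Fair=-13, Strong=-11, Boom=-12.
Option 1 regrets: 3, 0, 9, 12 → max 12
Option 2 regrets: 0, 9, 5, 0 → max 9
Option 3 regrets: 4, 1, 0, 4 → max 4
Option 4 regrets: 2, 9, 13, 9 → max 13
Smallest max regret = 4 → Option 3.

Option 3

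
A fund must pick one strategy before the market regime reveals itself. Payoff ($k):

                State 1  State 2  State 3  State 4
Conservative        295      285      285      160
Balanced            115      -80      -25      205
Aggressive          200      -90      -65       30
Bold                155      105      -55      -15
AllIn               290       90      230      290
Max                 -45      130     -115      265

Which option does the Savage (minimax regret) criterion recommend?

Conservative

Column bests: State 1=295, State 2=285, State 3=285, State 4=290.
Conservative regrets: 0, 0, 0, 130 → max 130
Balanced regrets: 180, 365, 310, 85 → max 365
Aggressive regrets: 95, 375, 350, 260 → max 375
Bold regrets: 140, 180, 340, 305 → max 340
AllIn regrets: 5, 195, 55, 0 → max 195
Max regrets: 340, 155, 400, 25 → max 400
Smallest max regret = 130 → Conservative.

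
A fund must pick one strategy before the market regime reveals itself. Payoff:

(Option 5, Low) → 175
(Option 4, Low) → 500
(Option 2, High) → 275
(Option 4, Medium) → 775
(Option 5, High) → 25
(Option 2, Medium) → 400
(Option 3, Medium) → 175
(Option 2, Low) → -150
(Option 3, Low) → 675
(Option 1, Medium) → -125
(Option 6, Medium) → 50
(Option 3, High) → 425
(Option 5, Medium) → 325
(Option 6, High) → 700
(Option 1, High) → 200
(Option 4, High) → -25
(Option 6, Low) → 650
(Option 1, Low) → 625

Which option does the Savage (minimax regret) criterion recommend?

Column bests: Low=675, Medium=775, High=700.
Option 1 regrets: 50, 900, 500 → max 900
Option 2 regrets: 825, 375, 425 → max 825
Option 3 regrets: 0, 600, 275 → max 600
Option 4 regrets: 175, 0, 725 → max 725
Option 5 regrets: 500, 450, 675 → max 675
Option 6 regrets: 25, 725, 0 → max 725
Smallest max regret = 600 → Option 3.

Option 3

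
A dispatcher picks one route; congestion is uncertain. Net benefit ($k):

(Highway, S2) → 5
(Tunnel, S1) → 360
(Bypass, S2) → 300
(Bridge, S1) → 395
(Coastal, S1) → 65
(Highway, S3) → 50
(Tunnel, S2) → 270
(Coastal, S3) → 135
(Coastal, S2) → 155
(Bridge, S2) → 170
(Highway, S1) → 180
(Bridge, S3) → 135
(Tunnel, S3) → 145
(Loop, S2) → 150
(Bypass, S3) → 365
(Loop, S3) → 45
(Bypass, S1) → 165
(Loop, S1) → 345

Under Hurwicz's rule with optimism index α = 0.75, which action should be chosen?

Bridge

Bypass: 0.75·365 + 0.25·165 = 315
Highway: 0.75·180 + 0.25·5 = 136.25
Bridge: 0.75·395 + 0.25·135 = 330
Loop: 0.75·345 + 0.25·45 = 270
Tunnel: 0.75·360 + 0.25·145 = 306.25
Coastal: 0.75·155 + 0.25·65 = 132.5
Highest Hurwicz score = 330 → Bridge.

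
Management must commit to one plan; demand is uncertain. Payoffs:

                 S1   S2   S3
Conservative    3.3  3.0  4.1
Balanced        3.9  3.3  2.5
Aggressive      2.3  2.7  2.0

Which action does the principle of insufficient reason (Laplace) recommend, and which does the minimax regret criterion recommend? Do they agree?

Row averages: Conservative=52/15, Balanced=97/30, Aggressive=7/3
Highest average = 52/15 → Conservative.
Column bests: S1=3.9, S2=3.3, S3=4.1.
Conservative regrets: 0.6, 0.3, 0.0 → max 0.6
Balanced regrets: 0.0, 0.0, 1.6 → max 1.6
Aggressive regrets: 1.6, 0.6, 2.1 → max 2.1
Smallest max regret = 0.6 → Conservative.

laplace → Conservative; minimax regret → Conservative (agree)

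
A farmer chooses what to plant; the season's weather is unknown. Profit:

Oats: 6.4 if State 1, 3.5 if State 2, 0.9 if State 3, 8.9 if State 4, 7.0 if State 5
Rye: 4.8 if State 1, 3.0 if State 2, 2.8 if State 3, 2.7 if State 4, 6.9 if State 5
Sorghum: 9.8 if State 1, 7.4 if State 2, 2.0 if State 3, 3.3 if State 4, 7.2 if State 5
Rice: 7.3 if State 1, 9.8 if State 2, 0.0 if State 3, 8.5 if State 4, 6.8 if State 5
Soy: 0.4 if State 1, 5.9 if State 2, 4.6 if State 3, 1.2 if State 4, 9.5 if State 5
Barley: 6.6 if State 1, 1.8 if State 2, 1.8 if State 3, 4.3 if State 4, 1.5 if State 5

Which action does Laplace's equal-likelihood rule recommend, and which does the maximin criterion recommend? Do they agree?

laplace → Rice; maximin → Rye (disagree)

Row averages: Oats=5.34, Rye=4.04, Sorghum=5.94, Rice=6.48, Soy=4.32, Barley=3.2
Highest average = 6.48 → Rice.
Row minima: Oats=0.9, Rye=2.7, Sorghum=2.0, Rice=0.0, Soy=0.4, Barley=1.5
Best worst-case = 2.7 → Rye.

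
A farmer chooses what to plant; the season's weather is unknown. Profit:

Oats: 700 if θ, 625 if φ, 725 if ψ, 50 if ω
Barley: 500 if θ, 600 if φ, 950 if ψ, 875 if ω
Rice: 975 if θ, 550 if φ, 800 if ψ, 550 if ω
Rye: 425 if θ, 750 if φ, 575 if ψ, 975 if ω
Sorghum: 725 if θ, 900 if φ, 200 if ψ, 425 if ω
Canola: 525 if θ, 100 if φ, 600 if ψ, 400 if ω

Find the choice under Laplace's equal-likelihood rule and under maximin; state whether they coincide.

Row averages: Oats=525, Barley=731.25, Rice=718.75, Rye=681.25, Sorghum=562.5, Canola=406.25
Highest average = 731.25 → Barley.
Row minima: Oats=50, Barley=500, Rice=550, Rye=425, Sorghum=200, Canola=100
Best worst-case = 550 → Rice.

laplace → Barley; maximin → Rice (disagree)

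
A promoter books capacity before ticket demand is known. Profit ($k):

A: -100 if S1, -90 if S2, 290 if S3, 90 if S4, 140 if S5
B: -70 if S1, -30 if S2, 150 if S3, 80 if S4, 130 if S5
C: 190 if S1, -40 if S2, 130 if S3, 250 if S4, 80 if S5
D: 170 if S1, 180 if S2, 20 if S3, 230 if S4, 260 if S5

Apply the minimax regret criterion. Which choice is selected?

C

Column bests: S1=190, S2=180, S3=290, S4=250, S5=260.
A regrets: 290, 270, 0, 160, 120 → max 290
B regrets: 260, 210, 140, 170, 130 → max 260
C regrets: 0, 220, 160, 0, 180 → max 220
D regrets: 20, 0, 270, 20, 0 → max 270
Smallest max regret = 220 → C.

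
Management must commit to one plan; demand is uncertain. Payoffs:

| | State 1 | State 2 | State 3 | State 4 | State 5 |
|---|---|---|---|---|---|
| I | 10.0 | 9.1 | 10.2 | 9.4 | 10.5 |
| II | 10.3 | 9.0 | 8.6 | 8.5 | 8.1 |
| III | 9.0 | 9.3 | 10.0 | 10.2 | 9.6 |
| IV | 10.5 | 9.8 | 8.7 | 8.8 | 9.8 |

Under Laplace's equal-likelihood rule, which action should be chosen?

I

Row averages: I=9.84, II=8.9, III=9.62, IV=9.52
Highest average = 9.84 → I.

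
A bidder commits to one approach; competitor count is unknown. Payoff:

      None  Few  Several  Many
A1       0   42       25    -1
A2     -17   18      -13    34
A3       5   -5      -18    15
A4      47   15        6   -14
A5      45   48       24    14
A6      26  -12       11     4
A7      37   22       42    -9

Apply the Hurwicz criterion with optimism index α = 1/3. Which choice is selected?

A5

A1: 1/3·42 + 2/3·(-1) = 40/3
A2: 1/3·34 + 2/3·(-17) = 0
A3: 1/3·15 + 2/3·(-18) = -7
A4: 1/3·47 + 2/3·(-14) = 19/3
A5: 1/3·48 + 2/3·14 = 76/3
A6: 1/3·26 + 2/3·(-12) = 2/3
A7: 1/3·42 + 2/3·(-9) = 8
Highest Hurwicz score = 76/3 → A5.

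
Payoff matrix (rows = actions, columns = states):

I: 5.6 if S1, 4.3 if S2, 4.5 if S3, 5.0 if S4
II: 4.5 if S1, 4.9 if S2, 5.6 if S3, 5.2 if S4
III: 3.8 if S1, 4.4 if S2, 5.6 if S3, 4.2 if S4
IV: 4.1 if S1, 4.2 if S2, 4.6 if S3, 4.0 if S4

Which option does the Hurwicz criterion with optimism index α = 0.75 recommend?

II

I: 0.75·5.6 + 0.25·4.3 = 5.275
II: 0.75·5.6 + 0.25·4.5 = 5.325
III: 0.75·5.6 + 0.25·3.8 = 5.15
IV: 0.75·4.6 + 0.25·4.0 = 4.45
Highest Hurwicz score = 5.325 → II.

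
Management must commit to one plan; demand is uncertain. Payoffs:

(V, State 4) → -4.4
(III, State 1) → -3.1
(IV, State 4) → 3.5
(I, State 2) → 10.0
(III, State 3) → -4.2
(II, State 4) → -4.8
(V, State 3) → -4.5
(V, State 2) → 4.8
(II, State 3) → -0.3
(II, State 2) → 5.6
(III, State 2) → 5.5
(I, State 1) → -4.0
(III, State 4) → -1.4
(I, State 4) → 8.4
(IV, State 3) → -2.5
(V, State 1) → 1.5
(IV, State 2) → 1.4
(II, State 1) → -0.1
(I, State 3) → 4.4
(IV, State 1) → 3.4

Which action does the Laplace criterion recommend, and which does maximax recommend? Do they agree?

laplace → I; maximax → I (agree)

Row averages: I=4.7, II=0.1, III=-0.8, IV=1.45, V=-0.65
Highest average = 4.7 → I.
Row maxima: I=10.0, II=5.6, III=5.5, IV=3.5, V=4.8
Best best-case = 10.0 → I.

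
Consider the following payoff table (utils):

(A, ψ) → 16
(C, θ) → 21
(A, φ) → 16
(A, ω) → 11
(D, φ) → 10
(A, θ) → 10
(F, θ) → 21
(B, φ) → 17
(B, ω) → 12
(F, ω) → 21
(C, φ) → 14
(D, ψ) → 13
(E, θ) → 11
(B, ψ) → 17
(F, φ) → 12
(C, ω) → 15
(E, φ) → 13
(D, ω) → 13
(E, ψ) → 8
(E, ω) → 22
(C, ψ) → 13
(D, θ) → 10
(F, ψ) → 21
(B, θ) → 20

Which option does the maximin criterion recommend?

C

Row minima: A=10, B=12, C=13, D=10, E=8, F=12
Best worst-case = 13 → C.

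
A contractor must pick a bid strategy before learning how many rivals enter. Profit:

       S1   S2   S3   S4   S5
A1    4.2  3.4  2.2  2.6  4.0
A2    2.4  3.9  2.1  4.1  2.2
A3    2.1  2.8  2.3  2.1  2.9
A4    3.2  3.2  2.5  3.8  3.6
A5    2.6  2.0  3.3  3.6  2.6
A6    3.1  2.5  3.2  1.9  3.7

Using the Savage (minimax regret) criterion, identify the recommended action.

A4

Column bests: S1=4.2, S2=3.9, S3=3.3, S4=4.1, S5=4.0.
A1 regrets: 0.0, 0.5, 1.1, 1.5, 0.0 → max 1.5
A2 regrets: 1.8, 0.0, 1.2, 0.0, 1.8 → max 1.8
A3 regrets: 2.1, 1.1, 1.0, 2.0, 1.1 → max 2.1
A4 regrets: 1.0, 0.7, 0.8, 0.3, 0.4 → max 1.0
A5 regrets: 1.6, 1.9, 0.0, 0.5, 1.4 → max 1.9
A6 regrets: 1.1, 1.4, 0.1, 2.2, 0.3 → max 2.2
Smallest max regret = 1.0 → A4.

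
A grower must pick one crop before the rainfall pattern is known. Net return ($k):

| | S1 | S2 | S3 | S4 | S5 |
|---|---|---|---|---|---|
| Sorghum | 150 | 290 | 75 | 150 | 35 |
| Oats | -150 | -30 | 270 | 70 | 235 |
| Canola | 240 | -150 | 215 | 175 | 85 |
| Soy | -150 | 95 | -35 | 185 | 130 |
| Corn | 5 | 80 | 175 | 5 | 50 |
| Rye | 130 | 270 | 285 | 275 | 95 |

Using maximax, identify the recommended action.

Sorghum

Row maxima: Sorghum=290, Oats=270, Canola=240, Soy=185, Corn=175, Rye=285
Best best-case = 290 → Sorghum.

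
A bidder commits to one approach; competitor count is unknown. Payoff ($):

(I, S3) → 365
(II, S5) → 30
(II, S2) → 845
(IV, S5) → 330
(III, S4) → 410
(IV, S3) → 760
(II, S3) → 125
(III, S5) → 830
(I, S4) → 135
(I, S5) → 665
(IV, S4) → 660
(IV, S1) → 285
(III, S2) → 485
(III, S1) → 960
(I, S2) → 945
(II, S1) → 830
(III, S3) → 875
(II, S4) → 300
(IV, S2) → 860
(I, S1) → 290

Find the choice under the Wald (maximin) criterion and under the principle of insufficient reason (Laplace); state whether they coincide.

Row minima: I=135, II=30, III=410, IV=285
Best worst-case = 410 → III.
Row averages: I=480, II=426, III=712, IV=579
Highest average = 712 → III.

maximin → III; laplace → III (agree)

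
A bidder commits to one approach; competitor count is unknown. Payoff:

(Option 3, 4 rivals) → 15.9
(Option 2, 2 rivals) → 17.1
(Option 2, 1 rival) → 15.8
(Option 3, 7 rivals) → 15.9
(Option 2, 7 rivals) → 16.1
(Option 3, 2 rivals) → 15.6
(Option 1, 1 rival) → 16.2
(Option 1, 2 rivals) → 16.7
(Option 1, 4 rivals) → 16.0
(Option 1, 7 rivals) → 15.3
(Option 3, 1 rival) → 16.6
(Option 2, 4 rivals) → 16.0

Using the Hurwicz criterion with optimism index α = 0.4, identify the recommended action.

Option 2

Option 1: 0.4·16.7 + 0.6·15.3 = 15.86
Option 2: 0.4·17.1 + 0.6·15.8 = 16.32
Option 3: 0.4·16.6 + 0.6·15.6 = 16
Highest Hurwicz score = 16.32 → Option 2.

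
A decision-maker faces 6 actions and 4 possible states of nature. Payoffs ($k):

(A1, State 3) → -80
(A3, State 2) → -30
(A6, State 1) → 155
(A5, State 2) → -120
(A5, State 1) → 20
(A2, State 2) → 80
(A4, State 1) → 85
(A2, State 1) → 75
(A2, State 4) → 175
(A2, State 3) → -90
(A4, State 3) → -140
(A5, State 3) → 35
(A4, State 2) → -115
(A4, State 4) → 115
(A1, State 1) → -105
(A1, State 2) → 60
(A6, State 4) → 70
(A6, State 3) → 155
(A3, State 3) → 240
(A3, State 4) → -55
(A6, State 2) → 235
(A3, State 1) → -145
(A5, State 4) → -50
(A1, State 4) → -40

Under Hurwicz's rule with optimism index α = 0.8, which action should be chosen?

A6

A1: 0.8·60 + 0.2·(-105) = 27
A2: 0.8·175 + 0.2·(-90) = 122
A3: 0.8·240 + 0.2·(-145) = 163
A4: 0.8·115 + 0.2·(-140) = 64
A5: 0.8·35 + 0.2·(-120) = 4
A6: 0.8·235 + 0.2·70 = 202
Highest Hurwicz score = 202 → A6.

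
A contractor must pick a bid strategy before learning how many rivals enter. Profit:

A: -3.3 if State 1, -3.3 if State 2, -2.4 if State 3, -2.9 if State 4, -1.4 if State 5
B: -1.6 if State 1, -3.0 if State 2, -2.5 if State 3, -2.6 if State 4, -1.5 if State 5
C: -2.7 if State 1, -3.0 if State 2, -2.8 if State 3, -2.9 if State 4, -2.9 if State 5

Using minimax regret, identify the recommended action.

B

Column bests: State 1=-1.6, State 2=-3.0, State 3=-2.4, State 4=-2.6, State 5=-1.4.
A regrets: 1.7, 0.3, 0.0, 0.3, 0.0 → max 1.7
B regrets: 0.0, 0.0, 0.1, 0.0, 0.1 → max 0.1
C regrets: 1.1, 0.0, 0.4, 0.3, 1.5 → max 1.5
Smallest max regret = 0.1 → B.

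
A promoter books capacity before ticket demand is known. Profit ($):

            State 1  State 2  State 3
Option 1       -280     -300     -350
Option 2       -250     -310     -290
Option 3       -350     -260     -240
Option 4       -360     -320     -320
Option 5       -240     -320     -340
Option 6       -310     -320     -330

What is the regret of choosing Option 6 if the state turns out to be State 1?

Best payoff under State 1 is -240.
Regret = -240 − (-310) = 70.

70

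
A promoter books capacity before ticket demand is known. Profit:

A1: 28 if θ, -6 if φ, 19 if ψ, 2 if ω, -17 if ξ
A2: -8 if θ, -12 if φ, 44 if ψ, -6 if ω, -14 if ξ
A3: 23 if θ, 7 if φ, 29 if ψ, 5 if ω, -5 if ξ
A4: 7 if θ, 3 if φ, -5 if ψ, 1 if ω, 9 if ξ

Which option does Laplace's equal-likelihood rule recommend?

A3

Row averages: A1=5.2, A2=0.8, A3=11.8, A4=3
Highest average = 11.8 → A3.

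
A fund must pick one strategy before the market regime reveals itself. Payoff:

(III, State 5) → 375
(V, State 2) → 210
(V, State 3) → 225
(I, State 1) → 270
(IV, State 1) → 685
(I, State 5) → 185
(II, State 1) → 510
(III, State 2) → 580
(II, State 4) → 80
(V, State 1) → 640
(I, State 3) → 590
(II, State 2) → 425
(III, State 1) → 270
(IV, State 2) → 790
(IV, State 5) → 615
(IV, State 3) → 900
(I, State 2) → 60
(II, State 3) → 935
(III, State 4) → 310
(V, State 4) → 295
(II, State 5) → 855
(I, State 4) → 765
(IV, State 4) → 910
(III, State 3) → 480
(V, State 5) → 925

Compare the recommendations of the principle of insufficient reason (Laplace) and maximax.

Row averages: I=374, II=561, III=403, IV=780, V=459
Highest average = 780 → IV.
Row maxima: I=765, II=935, III=580, IV=910, V=925
Best best-case = 935 → II.

laplace → IV; maximax → II (disagree)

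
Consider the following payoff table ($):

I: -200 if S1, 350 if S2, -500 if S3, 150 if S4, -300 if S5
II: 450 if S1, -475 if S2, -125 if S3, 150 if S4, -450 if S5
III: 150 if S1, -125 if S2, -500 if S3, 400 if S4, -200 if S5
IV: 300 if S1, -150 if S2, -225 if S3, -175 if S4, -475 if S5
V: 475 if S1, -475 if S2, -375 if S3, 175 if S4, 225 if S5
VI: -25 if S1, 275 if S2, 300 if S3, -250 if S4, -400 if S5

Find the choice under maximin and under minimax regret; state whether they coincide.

maximin → VI; minimax regret → VI (agree)

Row minima: I=-500, II=-475, III=-500, IV=-475, V=-475, VI=-400
Best worst-case = -400 → VI.
Column bests: S1=475, S2=350, S3=300, S4=400, S5=225.
I regrets: 675, 0, 800, 250, 525 → max 800
II regrets: 25, 825, 425, 250, 675 → max 825
III regrets: 325, 475, 800, 0, 425 → max 800
IV regrets: 175, 500, 525, 575, 700 → max 700
V regrets: 0, 825, 675, 225, 0 → max 825
VI regrets: 500, 75, 0, 650, 625 → max 650
Smallest max regret = 650 → VI.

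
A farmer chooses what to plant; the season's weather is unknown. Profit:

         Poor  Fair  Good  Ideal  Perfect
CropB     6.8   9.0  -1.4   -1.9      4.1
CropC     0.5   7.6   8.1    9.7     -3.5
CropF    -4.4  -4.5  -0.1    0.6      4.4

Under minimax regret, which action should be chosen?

Column bests: Poor=6.8, Fair=9.0, Good=8.1, Ideal=9.7, Perfect=4.4.
CropB regrets: 0.0, 0.0, 9.5, 11.6, 0.3 → max 11.6
CropC regrets: 6.3, 1.4, 0.0, 0.0, 7.9 → max 7.9
CropF regrets: 11.2, 13.5, 8.2, 9.1, 0.0 → max 13.5
Smallest max regret = 7.9 → CropC.

CropC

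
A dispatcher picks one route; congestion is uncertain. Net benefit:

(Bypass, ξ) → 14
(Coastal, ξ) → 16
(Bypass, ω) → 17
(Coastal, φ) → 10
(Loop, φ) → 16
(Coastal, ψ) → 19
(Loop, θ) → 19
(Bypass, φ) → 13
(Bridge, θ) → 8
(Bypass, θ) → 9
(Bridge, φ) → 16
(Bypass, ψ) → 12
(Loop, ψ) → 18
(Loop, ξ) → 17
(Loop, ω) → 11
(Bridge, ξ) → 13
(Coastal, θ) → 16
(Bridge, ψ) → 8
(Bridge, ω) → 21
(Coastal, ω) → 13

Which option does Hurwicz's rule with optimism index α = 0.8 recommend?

Loop: 0.8·19 + 0.2·11 = 17.4
Coastal: 0.8·19 + 0.2·10 = 17.2
Bridge: 0.8·21 + 0.2·8 = 18.4
Bypass: 0.8·17 + 0.2·9 = 15.4
Highest Hurwicz score = 18.4 → Bridge.

Bridge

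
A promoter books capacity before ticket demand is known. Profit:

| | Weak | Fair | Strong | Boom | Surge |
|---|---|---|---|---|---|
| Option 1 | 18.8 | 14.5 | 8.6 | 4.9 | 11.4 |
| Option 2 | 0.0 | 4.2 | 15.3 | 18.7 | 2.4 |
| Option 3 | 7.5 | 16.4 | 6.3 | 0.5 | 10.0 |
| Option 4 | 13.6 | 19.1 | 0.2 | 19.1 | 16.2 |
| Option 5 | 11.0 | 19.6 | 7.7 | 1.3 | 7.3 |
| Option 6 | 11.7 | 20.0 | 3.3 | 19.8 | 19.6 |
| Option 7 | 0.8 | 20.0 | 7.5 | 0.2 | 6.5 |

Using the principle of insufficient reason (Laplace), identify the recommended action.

Option 6

Row averages: Option 1=11.64, Option 2=8.12, Option 3=8.14, Option 4=13.64, Option 5=9.38, Option 6=14.88, Option 7=7
Highest average = 14.88 → Option 6.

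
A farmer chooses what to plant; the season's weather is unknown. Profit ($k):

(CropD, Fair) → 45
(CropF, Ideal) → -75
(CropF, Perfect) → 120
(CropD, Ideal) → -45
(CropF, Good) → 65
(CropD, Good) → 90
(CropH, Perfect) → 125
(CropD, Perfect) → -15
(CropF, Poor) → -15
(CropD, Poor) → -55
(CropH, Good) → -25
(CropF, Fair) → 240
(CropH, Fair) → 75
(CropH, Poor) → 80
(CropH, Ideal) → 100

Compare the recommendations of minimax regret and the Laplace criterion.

minimax regret → CropH; laplace → CropH (agree)

Column bests: Poor=80, Fair=240, Good=90, Ideal=100, Perfect=125.
CropD regrets: 135, 195, 0, 145, 140 → max 195
CropH regrets: 0, 165, 115, 0, 0 → max 165
CropF regrets: 95, 0, 25, 175, 5 → max 175
Smallest max regret = 165 → CropH.
Row averages: CropD=4, CropH=71, CropF=67
Highest average = 71 → CropH.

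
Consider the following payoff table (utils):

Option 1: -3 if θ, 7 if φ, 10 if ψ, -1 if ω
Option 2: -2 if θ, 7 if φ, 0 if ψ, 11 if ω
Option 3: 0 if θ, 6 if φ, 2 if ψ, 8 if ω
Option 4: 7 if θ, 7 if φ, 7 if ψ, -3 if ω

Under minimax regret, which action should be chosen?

Option 3

Column bests: θ=7, φ=7, ψ=10, ω=11.
Option 1 regrets: 10, 0, 0, 12 → max 12
Option 2 regrets: 9, 0, 10, 0 → max 10
Option 3 regrets: 7, 1, 8, 3 → max 8
Option 4 regrets: 0, 0, 3, 14 → max 14
Smallest max regret = 8 → Option 3.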